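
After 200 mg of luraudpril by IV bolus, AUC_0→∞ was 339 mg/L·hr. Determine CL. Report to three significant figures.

CL = 0.590 L/hr

CL = Dose_iv / AUC_0→∞
   = 200 / 339 = 0.589971 L/hr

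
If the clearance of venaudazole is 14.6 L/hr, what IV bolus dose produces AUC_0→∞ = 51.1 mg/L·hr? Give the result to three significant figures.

Dose_iv = CL × AUC_0→∞
     = 14.6 × 51.1 = 746.06 mg

Dose = 746 mg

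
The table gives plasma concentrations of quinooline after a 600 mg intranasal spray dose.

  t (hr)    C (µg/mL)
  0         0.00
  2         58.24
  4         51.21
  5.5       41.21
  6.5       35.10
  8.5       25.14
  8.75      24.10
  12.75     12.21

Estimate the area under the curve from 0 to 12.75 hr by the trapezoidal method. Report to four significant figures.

AUC = 414.2 µg/mL·hr

Trapezoidal AUC_0→12.75:
  [0→2]: (0.00+58.24)/2 × 2 = 58.24
  [2→4]: (58.24+51.21)/2 × 2 = 109.45
  [4→5.5]: (51.21+41.21)/2 × 1.5 = 69.315
  [5.5→6.5]: (41.21+35.10)/2 × 1 = 38.155
  [6.5→8.5]: (35.10+25.14)/2 × 2 = 60.24
  [8.5→8.75]: (25.14+24.10)/2 × 0.25 = 6.155
  [8.75→12.75]: (24.10+12.21)/2 × 4 = 72.62
  Sum = 414.175 µg/mL·hr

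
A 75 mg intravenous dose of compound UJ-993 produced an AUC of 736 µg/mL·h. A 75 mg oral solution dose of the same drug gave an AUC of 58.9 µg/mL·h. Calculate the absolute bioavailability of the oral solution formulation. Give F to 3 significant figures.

F = (AUC_ev / D_ev) / (AUC_iv / D_iv)
  = (58.9/75) / (736/75)
  = 0.785333 / 9.81333 = 0.0800

F = 0.0800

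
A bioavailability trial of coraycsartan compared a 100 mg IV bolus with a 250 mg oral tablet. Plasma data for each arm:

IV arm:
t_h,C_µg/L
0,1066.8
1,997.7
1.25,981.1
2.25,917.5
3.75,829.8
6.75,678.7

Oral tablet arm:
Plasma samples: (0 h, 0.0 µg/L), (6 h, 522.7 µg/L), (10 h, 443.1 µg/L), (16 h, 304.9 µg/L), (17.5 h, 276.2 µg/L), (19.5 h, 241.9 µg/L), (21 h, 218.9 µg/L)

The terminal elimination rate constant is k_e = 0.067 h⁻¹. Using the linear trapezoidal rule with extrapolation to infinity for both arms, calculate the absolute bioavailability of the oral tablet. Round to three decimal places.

F = 0.259

Trapezoidal AUC_0→6.75 (IV):
  [0→1]: (1066.8+997.7)/2 × 1 = 1032.25
  [1→1.25]: (997.7+981.1)/2 × 0.25 = 247.35
  [1.25→2.25]: (981.1+917.5)/2 × 1 = 949.3
  [2.25→3.75]: (917.5+829.8)/2 × 1.5 = 1310.475
  [3.75→6.75]: (829.8+678.7)/2 × 3 = 2262.75
  Sum = 5802.125 µg/L·h
IV tail: 678.7/0.067 = 10129.851; AUC_iv,0→∞ = 5802.125 + 10129.851 = 15931.976 µg/L·h
Trapezoidal AUC_0→21 (oral tablet):
  [0→6]: (0.0+522.7)/2 × 6 = 1568.1
  [6→10]: (522.7+443.1)/2 × 4 = 1931.6
  [10→16]: (443.1+304.9)/2 × 6 = 2244.0
  [16→17.5]: (304.9+276.2)/2 × 1.5 = 435.825
  [17.5→19.5]: (276.2+241.9)/2 × 2 = 518.1
  [19.5→21]: (241.9+218.9)/2 × 1.5 = 345.6
  Sum = 7043.225 µg/L·h
oral tablet tail: 218.9/0.067 = 3267.164; AUC_ev,0→∞ = 7043.225 + 3267.164 = 10310.389 µg/L·h
F = (AUC_ev/D_ev)/(AUC_iv/D_iv) = (10310.389/250)/(15931.976/100) = 41.241556/159.31976 = 0.2589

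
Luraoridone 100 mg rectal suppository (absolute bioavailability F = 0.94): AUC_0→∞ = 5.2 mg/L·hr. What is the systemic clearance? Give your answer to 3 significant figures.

CL = F × Dose / AUC_0→∞
   = 0.94 × 100 / 5.2 = 18.0769 L/hr

CL = 18.1 L/hr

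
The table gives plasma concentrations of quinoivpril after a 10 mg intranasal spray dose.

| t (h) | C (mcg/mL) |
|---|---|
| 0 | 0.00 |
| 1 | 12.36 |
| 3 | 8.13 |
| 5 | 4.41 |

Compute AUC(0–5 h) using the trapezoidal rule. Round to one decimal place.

Trapezoidal AUC_0→5:
  [0→1]: (0.00+12.36)/2 × 1 = 6.18
  [1→3]: (12.36+8.13)/2 × 2 = 20.49
  [3→5]: (8.13+4.41)/2 × 2 = 12.54
  Sum = 39.21 mcg/mL·h

AUC = 39.2 mcg/mL·h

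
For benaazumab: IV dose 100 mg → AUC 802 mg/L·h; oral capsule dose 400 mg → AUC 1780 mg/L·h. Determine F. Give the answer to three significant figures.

F = 0.555

F = (AUC_ev / D_ev) / (AUC_iv / D_iv)
  = (1780/400) / (802/100)
  = 4.45 / 8.02 = 0.5549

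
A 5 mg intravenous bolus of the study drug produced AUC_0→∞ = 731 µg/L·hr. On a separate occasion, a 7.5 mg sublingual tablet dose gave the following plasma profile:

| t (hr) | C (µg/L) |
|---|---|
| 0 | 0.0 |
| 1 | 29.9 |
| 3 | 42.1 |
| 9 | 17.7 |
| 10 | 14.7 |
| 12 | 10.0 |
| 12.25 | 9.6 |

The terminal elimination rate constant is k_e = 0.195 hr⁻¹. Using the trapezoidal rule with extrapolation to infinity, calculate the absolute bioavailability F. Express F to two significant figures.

F = 0.33

Trapezoidal AUC_0→12.25 (sublingual tablet):
  [0→1]: (0.0+29.9)/2 × 1 = 14.95
  [1→3]: (29.9+42.1)/2 × 2 = 72.0
  [3→9]: (42.1+17.7)/2 × 6 = 179.4
  [9→10]: (17.7+14.7)/2 × 1 = 16.2
  [10→12]: (14.7+10.0)/2 × 2 = 24.7
  [12→12.25]: (10.0+9.6)/2 × 0.25 = 2.45
  Sum = 309.7 µg/L·hr
Tail: C_last/k_e = 9.6/0.195 = 49.231
AUC_0→∞ (sublingual tablet) = 309.7 + 49.231 = 358.931 µg/L·hr
F = (AUC_ev/D_ev)/(AUC_iv/D_iv) = (358.931/7.5)/(731/5) = 47.8575/146.2 = 0.3273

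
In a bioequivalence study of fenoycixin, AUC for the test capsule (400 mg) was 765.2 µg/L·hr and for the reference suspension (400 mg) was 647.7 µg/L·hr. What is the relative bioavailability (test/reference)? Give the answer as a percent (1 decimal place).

F_rel = 118.1%

F_rel = (AUC_test/D_test) / (AUC_ref/D_ref)
      = (765.2/400) / (647.7/400)
      = 1.913 / 1.61925 = 1.1814 = 118.14%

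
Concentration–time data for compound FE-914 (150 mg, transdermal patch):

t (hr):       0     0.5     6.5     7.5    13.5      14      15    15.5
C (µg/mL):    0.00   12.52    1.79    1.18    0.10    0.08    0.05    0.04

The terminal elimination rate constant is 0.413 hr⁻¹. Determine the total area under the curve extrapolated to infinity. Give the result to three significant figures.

AUC = 51.6 µg/mL·hr

Trapezoidal AUC_0→15.5:
  [0→0.5]: (0.00+12.52)/2 × 0.5 = 3.13
  [0.5→6.5]: (12.52+1.79)/2 × 6 = 42.93
  [6.5→7.5]: (1.79+1.18)/2 × 1 = 1.485
  [7.5→13.5]: (1.18+0.10)/2 × 6 = 3.84
  [13.5→14]: (0.10+0.08)/2 × 0.5 = 0.045
  [14→15]: (0.08+0.05)/2 × 1 = 0.065
  [15→15.5]: (0.05+0.04)/2 × 0.5 = 0.0225
  Sum = 51.5175 µg/mL·hr
Extrapolated tail: C_last / k_e = 0.04 / 0.413 = 0.097
AUC_0→∞ = 51.5175 + 0.097 = 51.6145 µg/mL·hr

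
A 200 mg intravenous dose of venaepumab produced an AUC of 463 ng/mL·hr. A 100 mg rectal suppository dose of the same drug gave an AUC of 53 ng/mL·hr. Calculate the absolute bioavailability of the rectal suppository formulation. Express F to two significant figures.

F = (AUC_ev / D_ev) / (AUC_iv / D_iv)
  = (53/100) / (463/200)
  = 0.53 / 2.315 = 0.2289

F = 0.23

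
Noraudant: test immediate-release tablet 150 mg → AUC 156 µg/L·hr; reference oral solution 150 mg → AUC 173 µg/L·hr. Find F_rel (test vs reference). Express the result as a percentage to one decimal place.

F_rel = (AUC_test/D_test) / (AUC_ref/D_ref)
      = (156/150) / (173/150)
      = 1.04 / 1.15333 = 0.9017 = 90.17%

F_rel = 90.2%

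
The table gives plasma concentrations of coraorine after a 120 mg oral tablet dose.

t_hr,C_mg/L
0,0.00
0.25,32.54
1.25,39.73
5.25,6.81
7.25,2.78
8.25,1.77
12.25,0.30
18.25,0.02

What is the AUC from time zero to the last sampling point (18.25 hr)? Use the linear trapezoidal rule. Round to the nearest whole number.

Trapezoidal AUC_0→18.25:
  [0→0.25]: (0.00+32.54)/2 × 0.25 = 4.0675
  [0.25→1.25]: (32.54+39.73)/2 × 1 = 36.135
  [1.25→5.25]: (39.73+6.81)/2 × 4 = 93.08
  [5.25→7.25]: (6.81+2.78)/2 × 2 = 9.59
  [7.25→8.25]: (2.78+1.77)/2 × 1 = 2.275
  [8.25→12.25]: (1.77+0.30)/2 × 4 = 4.14
  [12.25→18.25]: (0.30+0.02)/2 × 6 = 0.96
  Sum = 150.2475 mg/L·hr

AUC = 150 mg/L·hr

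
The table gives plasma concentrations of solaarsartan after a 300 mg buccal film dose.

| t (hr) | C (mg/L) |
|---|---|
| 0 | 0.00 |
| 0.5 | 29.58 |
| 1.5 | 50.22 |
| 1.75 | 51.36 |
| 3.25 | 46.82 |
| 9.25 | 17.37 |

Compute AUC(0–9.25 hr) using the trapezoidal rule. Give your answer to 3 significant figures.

AUC = 326 mg/L·hr

Trapezoidal AUC_0→9.25:
  [0→0.5]: (0.00+29.58)/2 × 0.5 = 7.395
  [0.5→1.5]: (29.58+50.22)/2 × 1 = 39.9
  [1.5→1.75]: (50.22+51.36)/2 × 0.25 = 12.6975
  [1.75→3.25]: (51.36+46.82)/2 × 1.5 = 73.635
  [3.25→9.25]: (46.82+17.37)/2 × 6 = 192.57
  Sum = 326.1975 mg/L·hr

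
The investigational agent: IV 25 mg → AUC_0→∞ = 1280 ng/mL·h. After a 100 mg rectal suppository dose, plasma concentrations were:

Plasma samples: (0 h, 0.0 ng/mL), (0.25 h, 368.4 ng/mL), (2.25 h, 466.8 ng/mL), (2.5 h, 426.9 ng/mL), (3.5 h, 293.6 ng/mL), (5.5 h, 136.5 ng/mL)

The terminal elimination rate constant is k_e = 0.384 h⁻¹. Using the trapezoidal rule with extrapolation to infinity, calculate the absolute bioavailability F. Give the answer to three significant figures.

Trapezoidal AUC_0→5.5 (rectal suppository):
  [0→0.25]: (0.0+368.4)/2 × 0.25 = 46.05
  [0.25→2.25]: (368.4+466.8)/2 × 2 = 835.2
  [2.25→2.5]: (466.8+426.9)/2 × 0.25 = 111.7125
  [2.5→3.5]: (426.9+293.6)/2 × 1 = 360.25
  [3.5→5.5]: (293.6+136.5)/2 × 2 = 430.1
  Sum = 1783.3125 ng/mL·h
Tail: C_last/k_e = 136.5/0.384 = 355.469
AUC_0→∞ (rectal suppository) = 1783.3125 + 355.469 = 2138.7815 ng/mL·h
F = (AUC_ev/D_ev)/(AUC_iv/D_iv) = (2138.7815/100)/(1280/25) = 21.387815/51.2 = 0.4177

F = 0.418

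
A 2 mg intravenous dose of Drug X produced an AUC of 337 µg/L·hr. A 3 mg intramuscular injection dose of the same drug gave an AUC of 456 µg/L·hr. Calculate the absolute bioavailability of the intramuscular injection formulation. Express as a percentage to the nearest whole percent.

F = (AUC_ev / D_ev) / (AUC_iv / D_iv)
  = (456/3) / (337/2)
  = 152 / 168.5 = 0.9021
  = 90.21%

F = 90%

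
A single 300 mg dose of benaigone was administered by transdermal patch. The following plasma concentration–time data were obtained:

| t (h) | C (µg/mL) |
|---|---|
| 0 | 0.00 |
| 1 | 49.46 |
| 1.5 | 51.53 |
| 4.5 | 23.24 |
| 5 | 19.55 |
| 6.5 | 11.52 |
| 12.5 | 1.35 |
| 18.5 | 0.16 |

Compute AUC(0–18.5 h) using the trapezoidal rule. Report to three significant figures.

Trapezoidal AUC_0→18.5:
  [0→1]: (0.00+49.46)/2 × 1 = 24.73
  [1→1.5]: (49.46+51.53)/2 × 0.5 = 25.2475
  [1.5→4.5]: (51.53+23.24)/2 × 3 = 112.155
  [4.5→5]: (23.24+19.55)/2 × 0.5 = 10.6975
  [5→6.5]: (19.55+11.52)/2 × 1.5 = 23.3025
  [6.5→12.5]: (11.52+1.35)/2 × 6 = 38.61
  [12.5→18.5]: (1.35+0.16)/2 × 6 = 4.53
  Sum = 239.2725 µg/mL·h

AUC = 239 µg/mL·h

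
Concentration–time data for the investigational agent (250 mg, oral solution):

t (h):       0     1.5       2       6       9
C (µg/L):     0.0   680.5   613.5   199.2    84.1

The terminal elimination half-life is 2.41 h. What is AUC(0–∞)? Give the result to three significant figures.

Trapezoidal AUC_0→9:
  [0→1.5]: (0.0+680.5)/2 × 1.5 = 510.375
  [1.5→2]: (680.5+613.5)/2 × 0.5 = 323.5
  [2→6]: (613.5+199.2)/2 × 4 = 1625.4
  [6→9]: (199.2+84.1)/2 × 3 = 424.95
  Sum = 2884.225 µg/L·h
k_e = ln2 / t½ = 0.693147 / 2.41 = 0.2876 h^-1
Extrapolated tail: C_last / k_e = 84.1 / 0.2876 = 292.420
AUC_0→∞ = 2884.225 + 292.420 = 3176.645 µg/L·h

AUC = 3180 µg/L·h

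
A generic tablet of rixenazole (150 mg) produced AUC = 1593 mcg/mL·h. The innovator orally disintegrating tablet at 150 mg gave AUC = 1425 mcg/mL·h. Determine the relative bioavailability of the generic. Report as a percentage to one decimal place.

F_rel = (AUC_test/D_test) / (AUC_ref/D_ref)
      = (1593/150) / (1425/150)
      = 10.62 / 9.5 = 1.1179 = 111.79%

F_rel = 111.8%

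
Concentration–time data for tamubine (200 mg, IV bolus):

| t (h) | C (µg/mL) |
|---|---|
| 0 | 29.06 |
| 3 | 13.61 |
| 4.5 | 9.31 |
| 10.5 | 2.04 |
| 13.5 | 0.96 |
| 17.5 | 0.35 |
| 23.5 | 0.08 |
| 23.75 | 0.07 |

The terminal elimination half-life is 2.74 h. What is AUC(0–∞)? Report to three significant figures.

Trapezoidal AUC_0→23.75:
  [0→3]: (29.06+13.61)/2 × 3 = 64.005
  [3→4.5]: (13.61+9.31)/2 × 1.5 = 17.19
  [4.5→10.5]: (9.31+2.04)/2 × 6 = 34.05
  [10.5→13.5]: (2.04+0.96)/2 × 3 = 4.5
  [13.5→17.5]: (0.96+0.35)/2 × 4 = 2.62
  [17.5→23.5]: (0.35+0.08)/2 × 6 = 1.29
  [23.5→23.75]: (0.08+0.07)/2 × 0.25 = 0.01875
  Sum = 123.67375 µg/mL·h
k_e = ln2 / t½ = 0.693147 / 2.74 = 0.2530 h^-1
Extrapolated tail: C_last / k_e = 0.07 / 0.253 = 0.277
AUC_0→∞ = 123.67375 + 0.277 = 123.95075 µg/mL·h

AUC = 124 µg/mL·h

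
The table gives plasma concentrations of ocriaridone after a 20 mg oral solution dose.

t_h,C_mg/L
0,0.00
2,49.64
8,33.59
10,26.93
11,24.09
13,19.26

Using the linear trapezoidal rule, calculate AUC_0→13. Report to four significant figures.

AUC = 428.7 mg/L·h

Trapezoidal AUC_0→13:
  [0→2]: (0.00+49.64)/2 × 2 = 49.64
  [2→8]: (49.64+33.59)/2 × 6 = 249.69
  [8→10]: (33.59+26.93)/2 × 2 = 60.52
  [10→11]: (26.93+24.09)/2 × 1 = 25.51
  [11→13]: (24.09+19.26)/2 × 2 = 43.35
  Sum = 428.71 mg/L·h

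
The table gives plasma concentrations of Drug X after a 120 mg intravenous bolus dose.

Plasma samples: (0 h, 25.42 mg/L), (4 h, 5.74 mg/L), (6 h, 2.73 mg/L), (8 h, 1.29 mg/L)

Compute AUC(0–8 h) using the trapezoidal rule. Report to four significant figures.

AUC = 74.81 mg/L·h

Trapezoidal AUC_0→8:
  [0→4]: (25.42+5.74)/2 × 4 = 62.32
  [4→6]: (5.74+2.73)/2 × 2 = 8.47
  [6→8]: (2.73+1.29)/2 × 2 = 4.02
  Sum = 74.81 mg/L·h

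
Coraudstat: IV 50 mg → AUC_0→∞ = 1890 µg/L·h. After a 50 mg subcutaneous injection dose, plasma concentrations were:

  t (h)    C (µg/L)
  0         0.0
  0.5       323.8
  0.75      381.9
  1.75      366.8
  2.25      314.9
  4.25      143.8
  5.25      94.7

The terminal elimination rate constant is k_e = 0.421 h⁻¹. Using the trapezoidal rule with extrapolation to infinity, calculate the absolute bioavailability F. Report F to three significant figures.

F = 0.803

Trapezoidal AUC_0→5.25 (subcutaneous injection):
  [0→0.5]: (0.0+323.8)/2 × 0.5 = 80.95
  [0.5→0.75]: (323.8+381.9)/2 × 0.25 = 88.2125
  [0.75→1.75]: (381.9+366.8)/2 × 1 = 374.35
  [1.75→2.25]: (366.8+314.9)/2 × 0.5 = 170.425
  [2.25→4.25]: (314.9+143.8)/2 × 2 = 458.7
  [4.25→5.25]: (143.8+94.7)/2 × 1 = 119.25
  Sum = 1291.8875 µg/L·h
Tail: C_last/k_e = 94.7/0.421 = 224.941
AUC_0→∞ (subcutaneous injection) = 1291.8875 + 224.941 = 1516.8285 µg/L·h
F = (AUC_ev/D_ev)/(AUC_iv/D_iv) = (1516.8285/50)/(1890/50) = 30.33657/37.8 = 0.8026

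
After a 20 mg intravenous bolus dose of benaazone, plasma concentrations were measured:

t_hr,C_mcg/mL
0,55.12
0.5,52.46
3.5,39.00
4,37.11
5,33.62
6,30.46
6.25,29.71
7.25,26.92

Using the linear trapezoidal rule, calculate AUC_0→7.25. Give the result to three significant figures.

AUC = 286 mcg/mL·hr

Trapezoidal AUC_0→7.25:
  [0→0.5]: (55.12+52.46)/2 × 0.5 = 26.895
  [0.5→3.5]: (52.46+39.00)/2 × 3 = 137.19
  [3.5→4]: (39.00+37.11)/2 × 0.5 = 19.0275
  [4→5]: (37.11+33.62)/2 × 1 = 35.365
  [5→6]: (33.62+30.46)/2 × 1 = 32.04
  [6→6.25]: (30.46+29.71)/2 × 0.25 = 7.52125
  [6.25→7.25]: (29.71+26.92)/2 × 1 = 28.315
  Sum = 286.35375 mcg/mL·hr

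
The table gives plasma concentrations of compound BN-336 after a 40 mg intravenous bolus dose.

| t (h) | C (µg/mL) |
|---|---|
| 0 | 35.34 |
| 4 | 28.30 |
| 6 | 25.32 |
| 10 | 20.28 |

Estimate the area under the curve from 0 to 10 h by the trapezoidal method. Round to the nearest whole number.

Trapezoidal AUC_0→10:
  [0→4]: (35.34+28.30)/2 × 4 = 127.28
  [4→6]: (28.30+25.32)/2 × 2 = 53.62
  [6→10]: (25.32+20.28)/2 × 4 = 91.2
  Sum = 272.1 µg/mL·h

AUC = 272 µg/mL·h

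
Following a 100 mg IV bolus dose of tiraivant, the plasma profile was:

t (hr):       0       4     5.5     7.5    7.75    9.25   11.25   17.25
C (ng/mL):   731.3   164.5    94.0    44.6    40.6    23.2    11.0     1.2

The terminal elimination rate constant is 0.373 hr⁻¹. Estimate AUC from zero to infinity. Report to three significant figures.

AUC = 2260 ng/mL·hr

Trapezoidal AUC_0→17.25:
  [0→4]: (731.3+164.5)/2 × 4 = 1791.6
  [4→5.5]: (164.5+94.0)/2 × 1.5 = 193.875
  [5.5→7.5]: (94.0+44.6)/2 × 2 = 138.6
  [7.5→7.75]: (44.6+40.6)/2 × 0.25 = 10.65
  [7.75→9.25]: (40.6+23.2)/2 × 1.5 = 47.85
  [9.25→11.25]: (23.2+11.0)/2 × 2 = 34.2
  [11.25→17.25]: (11.0+1.2)/2 × 6 = 36.6
  Sum = 2253.375 ng/mL·hr
Extrapolated tail: C_last / k_e = 1.2 / 0.373 = 3.217
AUC_0→∞ = 2253.375 + 3.217 = 2256.592 ng/mL·hr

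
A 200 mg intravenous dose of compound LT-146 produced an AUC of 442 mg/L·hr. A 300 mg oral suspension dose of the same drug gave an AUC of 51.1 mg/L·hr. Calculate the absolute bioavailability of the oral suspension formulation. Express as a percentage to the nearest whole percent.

F = 8%

F = (AUC_ev / D_ev) / (AUC_iv / D_iv)
  = (51.1/300) / (442/200)
  = 0.170333 / 2.21 = 0.0771
  = 7.71%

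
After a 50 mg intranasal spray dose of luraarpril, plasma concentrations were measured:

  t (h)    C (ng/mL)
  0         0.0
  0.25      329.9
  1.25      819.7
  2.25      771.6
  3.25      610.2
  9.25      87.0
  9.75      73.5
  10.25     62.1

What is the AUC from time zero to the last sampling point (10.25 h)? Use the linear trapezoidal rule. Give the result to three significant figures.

AUC = 4270 ng/mL·h

Trapezoidal AUC_0→10.25:
  [0→0.25]: (0.0+329.9)/2 × 0.25 = 41.2375
  [0.25→1.25]: (329.9+819.7)/2 × 1 = 574.8
  [1.25→2.25]: (819.7+771.6)/2 × 1 = 795.65
  [2.25→3.25]: (771.6+610.2)/2 × 1 = 690.9
  [3.25→9.25]: (610.2+87.0)/2 × 6 = 2091.6
  [9.25→9.75]: (87.0+73.5)/2 × 0.5 = 40.125
  [9.75→10.25]: (73.5+62.1)/2 × 0.5 = 33.9
  Sum = 4268.2125 ng/mL·h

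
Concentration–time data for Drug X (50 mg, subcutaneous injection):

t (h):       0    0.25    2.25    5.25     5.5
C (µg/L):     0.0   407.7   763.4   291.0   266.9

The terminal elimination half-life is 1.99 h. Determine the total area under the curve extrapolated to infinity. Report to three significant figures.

AUC = 3640 µg/L·h

Trapezoidal AUC_0→5.5:
  [0→0.25]: (0.0+407.7)/2 × 0.25 = 50.9625
  [0.25→2.25]: (407.7+763.4)/2 × 2 = 1171.1
  [2.25→5.25]: (763.4+291.0)/2 × 3 = 1581.6
  [5.25→5.5]: (291.0+266.9)/2 × 0.25 = 69.7375
  Sum = 2873.4 µg/L·h
k_e = ln2 / t½ = 0.693147 / 1.99 = 0.3483 h^-1
Extrapolated tail: C_last / k_e = 266.9 / 0.3483 = 766.293
AUC_0→∞ = 2873.4 + 766.293 = 3639.693 µg/L·h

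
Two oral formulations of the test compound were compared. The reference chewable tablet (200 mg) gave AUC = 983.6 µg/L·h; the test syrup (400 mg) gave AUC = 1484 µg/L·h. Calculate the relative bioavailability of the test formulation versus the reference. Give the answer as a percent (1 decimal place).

F_rel = (AUC_test/D_test) / (AUC_ref/D_ref)
      = (1484/400) / (983.6/200)
      = 3.71 / 4.918 = 0.7544 = 75.44%

F_rel = 75.4%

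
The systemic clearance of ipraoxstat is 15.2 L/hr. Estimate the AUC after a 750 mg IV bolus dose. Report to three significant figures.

AUC = 49.3 mg/L·hr

AUC_0→∞ = Dose_iv / CL
        = 750 / 15.2 = 49.3421 mg/L·hr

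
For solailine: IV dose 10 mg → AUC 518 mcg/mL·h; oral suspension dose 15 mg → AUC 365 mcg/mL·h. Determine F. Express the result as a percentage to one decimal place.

F = (AUC_ev / D_ev) / (AUC_iv / D_iv)
  = (365/15) / (518/10)
  = 24.3333 / 51.8 = 0.4698
  = 46.98%

F = 47.0%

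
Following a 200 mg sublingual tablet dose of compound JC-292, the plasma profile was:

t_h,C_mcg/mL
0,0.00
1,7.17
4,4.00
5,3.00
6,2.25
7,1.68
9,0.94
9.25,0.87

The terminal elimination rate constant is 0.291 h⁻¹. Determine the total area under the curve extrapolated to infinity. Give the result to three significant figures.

AUC = 34.3 mcg/mL·h

Trapezoidal AUC_0→9.25:
  [0→1]: (0.00+7.17)/2 × 1 = 3.585
  [1→4]: (7.17+4.00)/2 × 3 = 16.755
  [4→5]: (4.00+3.00)/2 × 1 = 3.5
  [5→6]: (3.00+2.25)/2 × 1 = 2.625
  [6→7]: (2.25+1.68)/2 × 1 = 1.965
  [7→9]: (1.68+0.94)/2 × 2 = 2.62
  [9→9.25]: (0.94+0.87)/2 × 0.25 = 0.22625
  Sum = 31.27625 mcg/mL·h
Extrapolated tail: C_last / k_e = 0.87 / 0.291 = 2.990
AUC_0→∞ = 31.27625 + 2.990 = 34.26625 mcg/mL·h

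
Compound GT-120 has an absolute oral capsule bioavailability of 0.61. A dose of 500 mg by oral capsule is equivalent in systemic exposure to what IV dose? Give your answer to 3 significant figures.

D_iv = 305 mg

Systemic exposure from an extravascular dose = F × D_ev, so the equivalent IV dose is F × D_ev.
D_iv = F × D_ev = 0.61 × 500 = 305 mg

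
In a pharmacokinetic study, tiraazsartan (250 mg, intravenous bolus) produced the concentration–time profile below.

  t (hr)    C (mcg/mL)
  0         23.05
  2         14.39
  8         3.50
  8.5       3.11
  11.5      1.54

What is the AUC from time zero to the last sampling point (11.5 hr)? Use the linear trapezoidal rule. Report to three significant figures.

AUC = 99.7 mcg/mL·hr

Trapezoidal AUC_0→11.5:
  [0→2]: (23.05+14.39)/2 × 2 = 37.44
  [2→8]: (14.39+3.50)/2 × 6 = 53.67
  [8→8.5]: (3.50+3.11)/2 × 0.5 = 1.6525
  [8.5→11.5]: (3.11+1.54)/2 × 3 = 6.975
  Sum = 99.7375 mcg/mL·hr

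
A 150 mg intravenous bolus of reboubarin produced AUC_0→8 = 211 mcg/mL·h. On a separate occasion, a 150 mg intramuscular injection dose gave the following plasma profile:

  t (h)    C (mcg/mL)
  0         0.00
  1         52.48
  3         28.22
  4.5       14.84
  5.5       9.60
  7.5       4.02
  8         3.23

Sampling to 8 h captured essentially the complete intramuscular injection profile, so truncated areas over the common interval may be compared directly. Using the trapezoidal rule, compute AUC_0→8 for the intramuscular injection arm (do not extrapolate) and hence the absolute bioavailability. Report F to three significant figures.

Trapezoidal AUC_0→8 (intramuscular injection):
  [0→1]: (0.00+52.48)/2 × 1 = 26.24
  [1→3]: (52.48+28.22)/2 × 2 = 80.7
  [3→4.5]: (28.22+14.84)/2 × 1.5 = 32.295
  [4.5→5.5]: (14.84+9.60)/2 × 1 = 12.22
  [5.5→7.5]: (9.60+4.02)/2 × 2 = 13.62
  [7.5→8]: (4.02+3.23)/2 × 0.5 = 1.8125
  Sum = 166.8875 mcg/mL·h
F = (AUC_ev/D_ev)/(AUC_iv/D_iv) = (166.8875/150)/(211/150) = 1.11258/1.40667 = 0.7909

F = 0.791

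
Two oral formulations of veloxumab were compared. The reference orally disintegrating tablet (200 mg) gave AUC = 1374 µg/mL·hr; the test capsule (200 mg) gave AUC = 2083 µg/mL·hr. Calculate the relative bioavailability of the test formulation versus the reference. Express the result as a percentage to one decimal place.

F_rel = (AUC_test/D_test) / (AUC_ref/D_ref)
      = (2083/200) / (1374/200)
      = 10.415 / 6.87 = 1.5160 = 151.60%

F_rel = 151.6%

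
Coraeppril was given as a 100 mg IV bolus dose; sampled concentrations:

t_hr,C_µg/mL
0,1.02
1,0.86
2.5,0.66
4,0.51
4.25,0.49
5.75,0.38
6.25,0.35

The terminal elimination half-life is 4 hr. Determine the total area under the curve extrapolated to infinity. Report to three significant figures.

Trapezoidal AUC_0→6.25:
  [0→1]: (1.02+0.86)/2 × 1 = 0.94
  [1→2.5]: (0.86+0.66)/2 × 1.5 = 1.14
  [2.5→4]: (0.66+0.51)/2 × 1.5 = 0.8775
  [4→4.25]: (0.51+0.49)/2 × 0.25 = 0.125
  [4.25→5.75]: (0.49+0.38)/2 × 1.5 = 0.6525
  [5.75→6.25]: (0.38+0.35)/2 × 0.5 = 0.1825
  Sum = 3.9175 µg/mL·hr
k_e = ln2 / t½ = 0.693147 / 4 = 0.1733 hr^-1
Extrapolated tail: C_last / k_e = 0.35 / 0.1733 = 2.020
AUC_0→∞ = 3.9175 + 2.020 = 5.9375 µg/mL·hr

AUC = 5.94 µg/mL·hr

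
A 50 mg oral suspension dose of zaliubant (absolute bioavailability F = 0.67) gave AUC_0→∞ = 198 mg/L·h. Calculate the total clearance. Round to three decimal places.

CL = 0.169 L/h

CL = F × Dose / AUC_0→∞
   = 0.67 × 50 / 198 = 0.169192 L/h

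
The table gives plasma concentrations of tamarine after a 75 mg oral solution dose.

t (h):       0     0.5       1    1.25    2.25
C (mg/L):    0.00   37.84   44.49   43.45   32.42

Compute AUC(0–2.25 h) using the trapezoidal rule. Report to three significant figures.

AUC = 79.0 mg/L·h

Trapezoidal AUC_0→2.25:
  [0→0.5]: (0.00+37.84)/2 × 0.5 = 9.46
  [0.5→1]: (37.84+44.49)/2 × 0.5 = 20.5825
  [1→1.25]: (44.49+43.45)/2 × 0.25 = 10.9925
  [1.25→2.25]: (43.45+32.42)/2 × 1 = 37.935
  Sum = 78.97 mg/L·h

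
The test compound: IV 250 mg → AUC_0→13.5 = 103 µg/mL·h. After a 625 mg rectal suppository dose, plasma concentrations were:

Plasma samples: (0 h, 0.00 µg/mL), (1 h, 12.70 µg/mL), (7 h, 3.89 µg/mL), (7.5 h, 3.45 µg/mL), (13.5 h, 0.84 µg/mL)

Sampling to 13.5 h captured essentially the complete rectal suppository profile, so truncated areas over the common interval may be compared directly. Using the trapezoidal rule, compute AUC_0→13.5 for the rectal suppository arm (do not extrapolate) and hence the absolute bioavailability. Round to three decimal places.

Trapezoidal AUC_0→13.5 (rectal suppository):
  [0→1]: (0.00+12.70)/2 × 1 = 6.35
  [1→7]: (12.70+3.89)/2 × 6 = 49.77
  [7→7.5]: (3.89+3.45)/2 × 0.5 = 1.835
  [7.5→13.5]: (3.45+0.84)/2 × 6 = 12.87
  Sum = 70.825 µg/mL·h
F = (AUC_ev/D_ev)/(AUC_iv/D_iv) = (70.825/625)/(103/250) = 0.11332/0.412 = 0.2750

F = 0.275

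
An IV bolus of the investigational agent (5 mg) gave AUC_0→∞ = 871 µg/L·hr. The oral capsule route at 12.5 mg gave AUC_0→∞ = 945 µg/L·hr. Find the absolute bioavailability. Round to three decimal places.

F = (AUC_ev / D_ev) / (AUC_iv / D_iv)
  = (945/12.5) / (871/5)
  = 75.6 / 174.2 = 0.4340

F = 0.434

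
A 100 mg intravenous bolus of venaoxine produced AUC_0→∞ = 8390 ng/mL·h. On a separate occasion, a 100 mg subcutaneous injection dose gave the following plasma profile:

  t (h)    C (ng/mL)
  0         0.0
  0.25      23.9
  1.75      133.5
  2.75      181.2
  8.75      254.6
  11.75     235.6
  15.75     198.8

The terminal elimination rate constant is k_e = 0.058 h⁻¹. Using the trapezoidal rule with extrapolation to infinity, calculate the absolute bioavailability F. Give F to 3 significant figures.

Trapezoidal AUC_0→15.75 (subcutaneous injection):
  [0→0.25]: (0.0+23.9)/2 × 0.25 = 2.9875
  [0.25→1.75]: (23.9+133.5)/2 × 1.5 = 118.05
  [1.75→2.75]: (133.5+181.2)/2 × 1 = 157.35
  [2.75→8.75]: (181.2+254.6)/2 × 6 = 1307.4
  [8.75→11.75]: (254.6+235.6)/2 × 3 = 735.3
  [11.75→15.75]: (235.6+198.8)/2 × 4 = 868.8
  Sum = 3189.8875 ng/mL·h
Tail: C_last/k_e = 198.8/0.058 = 3427.586
AUC_0→∞ (subcutaneous injection) = 3189.8875 + 3427.586 = 6617.4735 ng/mL·h
F = (AUC_ev/D_ev)/(AUC_iv/D_iv) = (6617.4735/100)/(8390/100) = 66.174735/83.9 = 0.7887

F = 0.789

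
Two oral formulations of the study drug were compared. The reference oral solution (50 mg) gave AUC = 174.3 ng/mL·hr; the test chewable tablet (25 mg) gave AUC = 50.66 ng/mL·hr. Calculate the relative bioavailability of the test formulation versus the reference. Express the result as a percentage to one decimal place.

F_rel = (AUC_test/D_test) / (AUC_ref/D_ref)
      = (50.66/25) / (174.3/50)
      = 2.0264 / 3.486 = 0.5813 = 58.13%

F_rel = 58.1%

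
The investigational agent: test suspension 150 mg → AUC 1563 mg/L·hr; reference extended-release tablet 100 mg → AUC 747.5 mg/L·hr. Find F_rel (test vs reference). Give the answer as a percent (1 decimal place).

F_rel = (AUC_test/D_test) / (AUC_ref/D_ref)
      = (1563/150) / (747.5/100)
      = 10.42 / 7.475 = 1.3940 = 139.40%

F_rel = 139.4%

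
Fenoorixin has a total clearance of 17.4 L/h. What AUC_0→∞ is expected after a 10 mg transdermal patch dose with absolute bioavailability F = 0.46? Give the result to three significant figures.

AUC_0→∞ = F × Dose / CL
        = 0.46 × 10 / 17.4 = 0.264368 mg/L·h

AUC = 0.264 mg/L·h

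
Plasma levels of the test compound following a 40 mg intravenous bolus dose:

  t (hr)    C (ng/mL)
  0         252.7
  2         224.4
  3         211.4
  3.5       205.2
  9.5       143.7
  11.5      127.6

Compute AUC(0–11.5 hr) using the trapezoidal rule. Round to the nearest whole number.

Trapezoidal AUC_0→11.5:
  [0→2]: (252.7+224.4)/2 × 2 = 477.1
  [2→3]: (224.4+211.4)/2 × 1 = 217.9
  [3→3.5]: (211.4+205.2)/2 × 0.5 = 104.15
  [3.5→9.5]: (205.2+143.7)/2 × 6 = 1046.7
  [9.5→11.5]: (143.7+127.6)/2 × 2 = 271.3
  Sum = 2117.15 ng/mL·hr

AUC = 2117 ng/mL·hr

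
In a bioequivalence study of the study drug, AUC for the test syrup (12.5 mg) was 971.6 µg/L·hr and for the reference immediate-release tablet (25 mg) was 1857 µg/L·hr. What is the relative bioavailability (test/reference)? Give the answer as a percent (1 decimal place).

F_rel = 104.6%

F_rel = (AUC_test/D_test) / (AUC_ref/D_ref)
      = (971.6/12.5) / (1857/25)
      = 77.728 / 74.28 = 1.0464 = 104.64%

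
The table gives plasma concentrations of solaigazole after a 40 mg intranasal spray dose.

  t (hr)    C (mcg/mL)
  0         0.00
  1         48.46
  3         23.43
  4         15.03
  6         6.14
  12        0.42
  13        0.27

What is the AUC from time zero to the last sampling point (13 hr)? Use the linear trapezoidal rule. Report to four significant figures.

AUC = 156.5 mcg/mL·hr

Trapezoidal AUC_0→13:
  [0→1]: (0.00+48.46)/2 × 1 = 24.23
  [1→3]: (48.46+23.43)/2 × 2 = 71.89
  [3→4]: (23.43+15.03)/2 × 1 = 19.23
  [4→6]: (15.03+6.14)/2 × 2 = 21.17
  [6→12]: (6.14+0.42)/2 × 6 = 19.68
  [12→13]: (0.42+0.27)/2 × 1 = 0.345
  Sum = 156.545 mcg/mL·hr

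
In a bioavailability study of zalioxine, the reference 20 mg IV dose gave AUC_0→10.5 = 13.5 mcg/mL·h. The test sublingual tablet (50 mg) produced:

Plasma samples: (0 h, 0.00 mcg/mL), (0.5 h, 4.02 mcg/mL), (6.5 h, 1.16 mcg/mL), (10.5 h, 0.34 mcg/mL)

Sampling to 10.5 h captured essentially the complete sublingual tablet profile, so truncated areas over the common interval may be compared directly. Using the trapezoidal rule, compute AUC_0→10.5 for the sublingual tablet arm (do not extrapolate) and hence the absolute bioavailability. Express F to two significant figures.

F = 0.58

Trapezoidal AUC_0→10.5 (sublingual tablet):
  [0→0.5]: (0.00+4.02)/2 × 0.5 = 1.005
  [0.5→6.5]: (4.02+1.16)/2 × 6 = 15.54
  [6.5→10.5]: (1.16+0.34)/2 × 4 = 3.0
  Sum = 19.545 mcg/mL·h
F = (AUC_ev/D_ev)/(AUC_iv/D_iv) = (19.545/50)/(13.5/20) = 0.3909/0.675 = 0.5791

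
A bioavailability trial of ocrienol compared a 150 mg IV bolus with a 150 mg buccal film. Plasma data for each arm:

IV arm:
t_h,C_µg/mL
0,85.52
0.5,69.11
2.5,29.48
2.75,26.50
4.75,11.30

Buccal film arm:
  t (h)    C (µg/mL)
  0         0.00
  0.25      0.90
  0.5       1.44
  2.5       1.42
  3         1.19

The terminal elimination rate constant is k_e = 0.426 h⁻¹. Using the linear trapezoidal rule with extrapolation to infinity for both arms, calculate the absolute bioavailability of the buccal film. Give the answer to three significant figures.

F = 0.0322

Trapezoidal AUC_0→4.75 (IV):
  [0→0.5]: (85.52+69.11)/2 × 0.5 = 38.6575
  [0.5→2.5]: (69.11+29.48)/2 × 2 = 98.59
  [2.5→2.75]: (29.48+26.50)/2 × 0.25 = 6.9975
  [2.75→4.75]: (26.50+11.30)/2 × 2 = 37.8
  Sum = 182.045 µg/mL·h
IV tail: 11.30/0.426 = 26.526; AUC_iv,0→∞ = 182.045 + 26.526 = 208.571 µg/mL·h
Trapezoidal AUC_0→3 (buccal film):
  [0→0.25]: (0.00+0.90)/2 × 0.25 = 0.1125
  [0.25→0.5]: (0.90+1.44)/2 × 0.25 = 0.2925
  [0.5→2.5]: (1.44+1.42)/2 × 2 = 2.86
  [2.5→3]: (1.42+1.19)/2 × 0.5 = 0.6525
  Sum = 3.9175 µg/mL·h
buccal film tail: 1.19/0.426 = 2.793; AUC_ev,0→∞ = 3.9175 + 2.793 = 6.7105 µg/mL·h
F = (AUC_ev/D_ev)/(AUC_iv/D_iv) = (6.7105/150)/(208.571/150) = 0.0447367/1.39047 = 0.0322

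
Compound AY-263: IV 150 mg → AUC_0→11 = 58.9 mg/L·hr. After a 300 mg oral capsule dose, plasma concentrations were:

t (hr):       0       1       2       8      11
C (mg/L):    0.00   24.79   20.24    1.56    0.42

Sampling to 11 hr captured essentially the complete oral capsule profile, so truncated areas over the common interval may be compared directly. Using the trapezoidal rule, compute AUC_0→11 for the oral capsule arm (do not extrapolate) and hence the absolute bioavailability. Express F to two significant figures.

Trapezoidal AUC_0→11 (oral capsule):
  [0→1]: (0.00+24.79)/2 × 1 = 12.395
  [1→2]: (24.79+20.24)/2 × 1 = 22.515
  [2→8]: (20.24+1.56)/2 × 6 = 65.4
  [8→11]: (1.56+0.42)/2 × 3 = 2.97
  Sum = 103.28 mg/L·hr
F = (AUC_ev/D_ev)/(AUC_iv/D_iv) = (103.28/300)/(58.9/150) = 0.344267/0.392667 = 0.8767

F = 0.88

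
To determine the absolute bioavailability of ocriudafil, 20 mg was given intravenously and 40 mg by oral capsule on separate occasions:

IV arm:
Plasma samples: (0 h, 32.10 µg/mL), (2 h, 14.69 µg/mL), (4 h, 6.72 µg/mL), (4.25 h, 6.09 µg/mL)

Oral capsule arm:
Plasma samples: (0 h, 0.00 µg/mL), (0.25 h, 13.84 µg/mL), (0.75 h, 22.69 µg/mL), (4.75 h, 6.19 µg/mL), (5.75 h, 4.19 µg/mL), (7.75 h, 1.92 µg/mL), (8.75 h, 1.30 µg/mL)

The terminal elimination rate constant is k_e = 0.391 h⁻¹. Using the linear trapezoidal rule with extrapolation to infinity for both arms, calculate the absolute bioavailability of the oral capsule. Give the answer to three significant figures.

F = 0.497

Trapezoidal AUC_0→4.25 (IV):
  [0→2]: (32.10+14.69)/2 × 2 = 46.79
  [2→4]: (14.69+6.72)/2 × 2 = 21.41
  [4→4.25]: (6.72+6.09)/2 × 0.25 = 1.60125
  Sum = 69.80125 µg/mL·h
IV tail: 6.09/0.391 = 15.575; AUC_iv,0→∞ = 69.80125 + 15.575 = 85.37625 µg/mL·h
Trapezoidal AUC_0→8.75 (oral capsule):
  [0→0.25]: (0.00+13.84)/2 × 0.25 = 1.73
  [0.25→0.75]: (13.84+22.69)/2 × 0.5 = 9.1325
  [0.75→4.75]: (22.69+6.19)/2 × 4 = 57.76
  [4.75→5.75]: (6.19+4.19)/2 × 1 = 5.19
  [5.75→7.75]: (4.19+1.92)/2 × 2 = 6.11
  [7.75→8.75]: (1.92+1.30)/2 × 1 = 1.61
  Sum = 81.5325 µg/mL·h
oral capsule tail: 1.30/0.391 = 3.325; AUC_ev,0→∞ = 81.5325 + 3.325 = 84.8575 µg/mL·h
F = (AUC_ev/D_ev)/(AUC_iv/D_iv) = (84.8575/40)/(85.37625/20) = 2.1214375/4.2688125 = 0.4970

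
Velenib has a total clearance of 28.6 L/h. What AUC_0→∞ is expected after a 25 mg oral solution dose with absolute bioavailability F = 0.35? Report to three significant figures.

AUC = 0.306 mg/L·h

AUC_0→∞ = F × Dose / CL
        = 0.35 × 25 / 28.6 = 0.305944 mg/L·h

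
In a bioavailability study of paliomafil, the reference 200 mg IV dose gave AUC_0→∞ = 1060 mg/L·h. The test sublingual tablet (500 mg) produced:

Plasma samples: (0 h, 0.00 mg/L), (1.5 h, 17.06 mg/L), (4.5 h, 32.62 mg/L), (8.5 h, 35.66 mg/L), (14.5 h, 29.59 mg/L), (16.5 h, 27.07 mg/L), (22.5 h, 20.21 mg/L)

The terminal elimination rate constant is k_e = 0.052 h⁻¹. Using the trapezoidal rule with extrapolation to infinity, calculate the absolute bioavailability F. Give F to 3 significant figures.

F = 0.380

Trapezoidal AUC_0→22.5 (sublingual tablet):
  [0→1.5]: (0.00+17.06)/2 × 1.5 = 12.795
  [1.5→4.5]: (17.06+32.62)/2 × 3 = 74.52
  [4.5→8.5]: (32.62+35.66)/2 × 4 = 136.56
  [8.5→14.5]: (35.66+29.59)/2 × 6 = 195.75
  [14.5→16.5]: (29.59+27.07)/2 × 2 = 56.66
  [16.5→22.5]: (27.07+20.21)/2 × 6 = 141.84
  Sum = 618.125 mg/L·h
Tail: C_last/k_e = 20.21/0.052 = 388.654
AUC_0→∞ (sublingual tablet) = 618.125 + 388.654 = 1006.779 mg/L·h
F = (AUC_ev/D_ev)/(AUC_iv/D_iv) = (1006.779/500)/(1060/200) = 2.013558/5.3 = 0.3799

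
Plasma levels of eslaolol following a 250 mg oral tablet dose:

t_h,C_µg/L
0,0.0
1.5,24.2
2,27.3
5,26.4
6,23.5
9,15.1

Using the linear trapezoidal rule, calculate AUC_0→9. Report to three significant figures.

AUC = 194 µg/L·h

Trapezoidal AUC_0→9:
  [0→1.5]: (0.0+24.2)/2 × 1.5 = 18.15
  [1.5→2]: (24.2+27.3)/2 × 0.5 = 12.875
  [2→5]: (27.3+26.4)/2 × 3 = 80.55
  [5→6]: (26.4+23.5)/2 × 1 = 24.95
  [6→9]: (23.5+15.1)/2 × 3 = 57.9
  Sum = 194.425 µg/L·h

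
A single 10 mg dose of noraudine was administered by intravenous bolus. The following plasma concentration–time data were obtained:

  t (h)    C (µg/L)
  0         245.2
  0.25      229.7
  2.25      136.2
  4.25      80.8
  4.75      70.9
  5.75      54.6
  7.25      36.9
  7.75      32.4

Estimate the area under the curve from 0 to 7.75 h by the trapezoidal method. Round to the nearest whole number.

AUC = 829 µg/L·h

Trapezoidal AUC_0→7.75:
  [0→0.25]: (245.2+229.7)/2 × 0.25 = 59.3625
  [0.25→2.25]: (229.7+136.2)/2 × 2 = 365.9
  [2.25→4.25]: (136.2+80.8)/2 × 2 = 217.0
  [4.25→4.75]: (80.8+70.9)/2 × 0.5 = 37.925
  [4.75→5.75]: (70.9+54.6)/2 × 1 = 62.75
  [5.75→7.25]: (54.6+36.9)/2 × 1.5 = 68.625
  [7.25→7.75]: (36.9+32.4)/2 × 0.5 = 17.325
  Sum = 828.8875 µg/L·h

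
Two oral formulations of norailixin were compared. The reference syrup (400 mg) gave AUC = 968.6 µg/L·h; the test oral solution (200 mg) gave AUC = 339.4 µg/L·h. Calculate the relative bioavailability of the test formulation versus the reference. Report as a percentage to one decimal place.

F_rel = (AUC_test/D_test) / (AUC_ref/D_ref)
      = (339.4/200) / (968.6/400)
      = 1.697 / 2.4215 = 0.7008 = 70.08%

F_rel = 70.1%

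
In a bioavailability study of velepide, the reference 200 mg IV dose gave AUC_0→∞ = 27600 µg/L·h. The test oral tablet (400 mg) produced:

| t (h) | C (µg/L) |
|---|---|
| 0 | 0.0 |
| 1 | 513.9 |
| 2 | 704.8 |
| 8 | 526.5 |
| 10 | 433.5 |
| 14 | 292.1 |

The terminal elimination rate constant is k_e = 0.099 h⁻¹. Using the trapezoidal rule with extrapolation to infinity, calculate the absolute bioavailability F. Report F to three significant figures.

Trapezoidal AUC_0→14 (oral tablet):
  [0→1]: (0.0+513.9)/2 × 1 = 256.95
  [1→2]: (513.9+704.8)/2 × 1 = 609.35
  [2→8]: (704.8+526.5)/2 × 6 = 3693.9
  [8→10]: (526.5+433.5)/2 × 2 = 960.0
  [10→14]: (433.5+292.1)/2 × 4 = 1451.2
  Sum = 6971.4 µg/L·h
Tail: C_last/k_e = 292.1/0.099 = 2950.505
AUC_0→∞ (oral tablet) = 6971.4 + 2950.505 = 9921.905 µg/L·h
F = (AUC_ev/D_ev)/(AUC_iv/D_iv) = (9921.905/400)/(27600/200) = 24.8048/138 = 0.1797

F = 0.180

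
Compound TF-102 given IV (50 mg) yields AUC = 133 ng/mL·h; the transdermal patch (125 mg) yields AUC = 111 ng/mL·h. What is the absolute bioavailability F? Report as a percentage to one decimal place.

F = (AUC_ev / D_ev) / (AUC_iv / D_iv)
  = (111/125) / (133/50)
  = 0.888 / 2.66 = 0.3338
  = 33.38%

F = 33.4%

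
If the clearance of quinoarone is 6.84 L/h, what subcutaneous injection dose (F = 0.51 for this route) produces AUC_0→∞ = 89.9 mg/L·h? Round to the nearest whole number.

Dose = 1206 mg

Dose = CL × AUC_0→∞ / F
     = 6.84 × 89.9 / 0.51 = 1205.72 mg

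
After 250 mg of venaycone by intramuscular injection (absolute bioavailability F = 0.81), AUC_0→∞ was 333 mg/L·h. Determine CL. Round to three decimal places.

CL = 0.608 L/h

CL = F × Dose / AUC_0→∞
   = 0.81 × 250 / 333 = 0.608108 L/h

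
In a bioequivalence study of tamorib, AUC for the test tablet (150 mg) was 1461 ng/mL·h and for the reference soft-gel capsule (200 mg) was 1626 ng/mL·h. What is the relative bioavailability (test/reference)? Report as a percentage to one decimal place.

F_rel = 119.8%

F_rel = (AUC_test/D_test) / (AUC_ref/D_ref)
      = (1461/150) / (1626/200)
      = 9.74 / 8.13 = 1.1980 = 119.80%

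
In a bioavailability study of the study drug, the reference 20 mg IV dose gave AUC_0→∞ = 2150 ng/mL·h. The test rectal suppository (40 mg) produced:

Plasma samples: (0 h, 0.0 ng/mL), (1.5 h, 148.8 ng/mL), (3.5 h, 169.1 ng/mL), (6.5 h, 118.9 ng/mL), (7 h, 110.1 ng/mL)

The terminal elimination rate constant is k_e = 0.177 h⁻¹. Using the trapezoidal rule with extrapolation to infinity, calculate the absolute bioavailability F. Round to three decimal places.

F = 0.358

Trapezoidal AUC_0→7 (rectal suppository):
  [0→1.5]: (0.0+148.8)/2 × 1.5 = 111.6
  [1.5→3.5]: (148.8+169.1)/2 × 2 = 317.9
  [3.5→6.5]: (169.1+118.9)/2 × 3 = 432.0
  [6.5→7]: (118.9+110.1)/2 × 0.5 = 57.25
  Sum = 918.75 ng/mL·h
Tail: C_last/k_e = 110.1/0.177 = 622.034
AUC_0→∞ (rectal suppository) = 918.75 + 622.034 = 1540.784 ng/mL·h
F = (AUC_ev/D_ev)/(AUC_iv/D_iv) = (1540.784/40)/(2150/20) = 38.5196/107.5 = 0.3583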